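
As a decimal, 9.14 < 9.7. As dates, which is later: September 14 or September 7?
September 14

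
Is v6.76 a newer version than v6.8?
Yes. Version numbers are compared segment by segment as integers, not as decimals: minor version 76 > 8, so v6.76 > v6.8 (even though the decimal 6.76 < 6.8).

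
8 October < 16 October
True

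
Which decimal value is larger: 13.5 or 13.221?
13.5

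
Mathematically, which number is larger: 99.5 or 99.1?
99.5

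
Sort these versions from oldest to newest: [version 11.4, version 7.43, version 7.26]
[version 7.26, version 7.43, version 11.4]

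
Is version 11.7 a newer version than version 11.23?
No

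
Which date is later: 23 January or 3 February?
3 February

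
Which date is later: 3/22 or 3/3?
3/22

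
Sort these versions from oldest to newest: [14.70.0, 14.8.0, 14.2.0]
[14.2.0, 14.8.0, 14.70.0]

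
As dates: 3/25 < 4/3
True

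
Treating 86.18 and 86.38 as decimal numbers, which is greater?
86.38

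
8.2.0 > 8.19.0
False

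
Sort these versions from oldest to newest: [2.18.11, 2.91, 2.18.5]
[2.18.5, 2.18.11, 2.91]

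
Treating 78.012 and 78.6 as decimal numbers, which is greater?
78.6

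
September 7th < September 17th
True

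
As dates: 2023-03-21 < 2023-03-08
False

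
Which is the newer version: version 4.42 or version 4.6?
version 4.42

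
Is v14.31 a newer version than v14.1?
Yes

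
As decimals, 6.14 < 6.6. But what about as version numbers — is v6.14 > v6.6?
True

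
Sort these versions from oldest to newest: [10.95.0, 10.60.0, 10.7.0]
[10.7.0, 10.60.0, 10.95.0]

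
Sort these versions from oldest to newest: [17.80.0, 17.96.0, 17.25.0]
[17.25.0, 17.80.0, 17.96.0]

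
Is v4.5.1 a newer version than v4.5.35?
No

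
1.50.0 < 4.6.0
True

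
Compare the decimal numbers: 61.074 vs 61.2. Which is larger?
61.2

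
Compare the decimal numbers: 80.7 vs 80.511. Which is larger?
80.7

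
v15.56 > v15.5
True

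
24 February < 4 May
True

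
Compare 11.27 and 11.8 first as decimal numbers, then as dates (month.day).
As decimals: 11.27 < 11.8. As dates: 11/27 is later than 11/8 (day 27 > day 8).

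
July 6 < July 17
True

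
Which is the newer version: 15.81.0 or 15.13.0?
15.81.0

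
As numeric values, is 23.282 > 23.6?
False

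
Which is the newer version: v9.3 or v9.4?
v9.4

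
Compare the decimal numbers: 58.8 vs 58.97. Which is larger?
58.97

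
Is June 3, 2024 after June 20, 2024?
No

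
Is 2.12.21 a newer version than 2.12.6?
Yes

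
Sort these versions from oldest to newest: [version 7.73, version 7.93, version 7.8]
[version 7.8, version 7.73, version 7.93]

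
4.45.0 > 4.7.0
True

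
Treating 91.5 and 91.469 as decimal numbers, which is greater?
91.5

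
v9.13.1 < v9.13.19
True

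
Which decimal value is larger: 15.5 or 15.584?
15.584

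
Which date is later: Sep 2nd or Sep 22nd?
Sep 22nd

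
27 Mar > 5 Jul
False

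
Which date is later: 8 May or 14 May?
14 May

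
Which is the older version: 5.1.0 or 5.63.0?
5.1.0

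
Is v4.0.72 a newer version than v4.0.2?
Yes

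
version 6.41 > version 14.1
False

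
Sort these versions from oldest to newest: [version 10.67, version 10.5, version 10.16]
[version 10.5, version 10.16, version 10.67]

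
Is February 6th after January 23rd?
Yes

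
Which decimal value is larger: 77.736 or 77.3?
77.736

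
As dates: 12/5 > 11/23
True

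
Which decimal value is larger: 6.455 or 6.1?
6.455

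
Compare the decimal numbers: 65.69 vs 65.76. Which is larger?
65.76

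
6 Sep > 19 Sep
False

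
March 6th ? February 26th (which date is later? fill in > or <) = >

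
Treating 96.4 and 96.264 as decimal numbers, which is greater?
96.4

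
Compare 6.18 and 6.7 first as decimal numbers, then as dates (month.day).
As decimals: 6.18 < 6.7. As dates: 6/18 is later than 6/7 (day 18 > day 7).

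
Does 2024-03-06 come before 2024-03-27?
Yes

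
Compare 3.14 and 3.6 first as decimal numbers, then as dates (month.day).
As decimals: 3.14 < 3.6. As dates: 3/14 is later than 3/6 (day 14 > day 6).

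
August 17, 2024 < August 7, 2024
False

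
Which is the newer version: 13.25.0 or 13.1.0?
13.25.0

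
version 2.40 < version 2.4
False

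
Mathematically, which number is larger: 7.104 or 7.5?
7.5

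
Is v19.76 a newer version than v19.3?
Yes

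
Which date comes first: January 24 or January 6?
January 6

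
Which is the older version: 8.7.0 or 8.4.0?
8.4.0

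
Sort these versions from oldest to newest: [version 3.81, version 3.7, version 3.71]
[version 3.7, version 3.71, version 3.81]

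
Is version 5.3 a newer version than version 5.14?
No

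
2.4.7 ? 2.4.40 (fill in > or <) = <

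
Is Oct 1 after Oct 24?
No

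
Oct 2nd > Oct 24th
False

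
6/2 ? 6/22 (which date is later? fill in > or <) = <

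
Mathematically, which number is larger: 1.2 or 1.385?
1.385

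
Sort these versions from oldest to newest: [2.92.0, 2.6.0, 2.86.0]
[2.6.0, 2.86.0, 2.92.0]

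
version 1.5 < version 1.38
True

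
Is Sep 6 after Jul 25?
Yes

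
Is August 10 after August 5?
Yes. Day 10 comes after day 5 in August — this is a date comparison, not a decimal one (the decimal 8.10 would be smaller than 8.5).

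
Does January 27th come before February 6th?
Yes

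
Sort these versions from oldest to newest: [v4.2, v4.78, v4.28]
[v4.2, v4.28, v4.78]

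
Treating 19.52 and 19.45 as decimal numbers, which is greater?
19.52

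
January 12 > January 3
True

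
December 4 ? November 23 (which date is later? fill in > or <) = >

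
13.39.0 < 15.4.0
True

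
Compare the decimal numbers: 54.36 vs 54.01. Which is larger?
54.36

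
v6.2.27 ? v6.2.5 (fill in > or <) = >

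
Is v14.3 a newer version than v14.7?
No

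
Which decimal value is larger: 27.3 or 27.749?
27.749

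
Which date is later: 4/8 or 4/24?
4/24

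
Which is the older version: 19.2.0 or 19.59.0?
19.2.0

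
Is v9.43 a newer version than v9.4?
Yes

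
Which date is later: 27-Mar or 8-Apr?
8-Apr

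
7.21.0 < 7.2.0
False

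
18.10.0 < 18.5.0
False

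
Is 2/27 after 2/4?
Yes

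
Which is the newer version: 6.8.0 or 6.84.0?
6.84.0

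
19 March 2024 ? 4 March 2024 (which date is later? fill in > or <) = >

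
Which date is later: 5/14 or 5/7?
5/14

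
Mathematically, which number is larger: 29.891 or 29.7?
29.891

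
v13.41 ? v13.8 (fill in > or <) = >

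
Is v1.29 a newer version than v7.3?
No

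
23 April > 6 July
False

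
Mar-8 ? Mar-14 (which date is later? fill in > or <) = <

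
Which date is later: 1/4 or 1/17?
1/17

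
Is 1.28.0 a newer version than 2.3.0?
No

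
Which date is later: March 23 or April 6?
April 6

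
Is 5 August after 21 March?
Yes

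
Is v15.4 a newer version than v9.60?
Yes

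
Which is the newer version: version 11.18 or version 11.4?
version 11.18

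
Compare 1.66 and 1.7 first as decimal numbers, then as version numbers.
As decimals: 1.66 < 1.7. As versions: v1.66 > v1.7 (minor version 66 > 7).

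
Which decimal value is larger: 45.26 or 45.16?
45.26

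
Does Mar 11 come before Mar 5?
No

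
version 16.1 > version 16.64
False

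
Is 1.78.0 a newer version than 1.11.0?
Yes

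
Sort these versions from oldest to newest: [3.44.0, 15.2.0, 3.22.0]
[3.22.0, 3.44.0, 15.2.0]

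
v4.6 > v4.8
False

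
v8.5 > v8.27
False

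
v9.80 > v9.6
True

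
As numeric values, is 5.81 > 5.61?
True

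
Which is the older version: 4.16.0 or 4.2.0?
4.2.0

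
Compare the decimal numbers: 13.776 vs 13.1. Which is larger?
13.776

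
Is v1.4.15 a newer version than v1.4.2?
Yes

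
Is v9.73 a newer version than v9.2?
Yes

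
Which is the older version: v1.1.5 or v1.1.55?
v1.1.5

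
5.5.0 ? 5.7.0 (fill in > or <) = <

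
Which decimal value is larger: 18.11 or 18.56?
18.56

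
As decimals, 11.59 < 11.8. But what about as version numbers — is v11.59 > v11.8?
True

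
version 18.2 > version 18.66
False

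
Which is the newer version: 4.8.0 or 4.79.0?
4.79.0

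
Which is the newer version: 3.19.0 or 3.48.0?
3.48.0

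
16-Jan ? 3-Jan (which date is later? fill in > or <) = >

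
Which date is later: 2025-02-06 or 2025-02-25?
2025-02-25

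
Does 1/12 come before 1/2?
No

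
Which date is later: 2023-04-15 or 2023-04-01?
2023-04-15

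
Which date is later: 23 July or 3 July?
23 July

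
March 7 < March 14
True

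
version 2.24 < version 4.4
True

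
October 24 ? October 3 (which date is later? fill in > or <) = >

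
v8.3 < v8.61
True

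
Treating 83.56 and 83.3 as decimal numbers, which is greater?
83.56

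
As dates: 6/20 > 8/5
False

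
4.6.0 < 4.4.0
False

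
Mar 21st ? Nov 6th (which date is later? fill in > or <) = <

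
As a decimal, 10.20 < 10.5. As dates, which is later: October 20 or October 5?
October 20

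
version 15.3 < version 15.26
True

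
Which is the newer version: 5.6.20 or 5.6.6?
5.6.20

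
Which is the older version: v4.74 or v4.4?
v4.4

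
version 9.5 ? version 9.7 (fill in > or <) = <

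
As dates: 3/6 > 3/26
False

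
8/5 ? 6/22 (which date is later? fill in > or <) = >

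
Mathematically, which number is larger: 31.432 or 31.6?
31.6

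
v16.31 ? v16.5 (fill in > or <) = >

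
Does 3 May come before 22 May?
Yes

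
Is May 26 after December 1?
No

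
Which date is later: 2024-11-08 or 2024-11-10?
2024-11-10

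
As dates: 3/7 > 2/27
True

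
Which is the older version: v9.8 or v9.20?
v9.8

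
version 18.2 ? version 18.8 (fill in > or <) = <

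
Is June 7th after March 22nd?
Yes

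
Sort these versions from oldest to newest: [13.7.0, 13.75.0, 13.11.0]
[13.7.0, 13.11.0, 13.75.0]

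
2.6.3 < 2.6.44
True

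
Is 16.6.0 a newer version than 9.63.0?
Yes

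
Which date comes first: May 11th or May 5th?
May 5th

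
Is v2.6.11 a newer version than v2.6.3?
Yes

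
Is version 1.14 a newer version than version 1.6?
Yes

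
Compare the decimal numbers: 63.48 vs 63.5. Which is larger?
63.5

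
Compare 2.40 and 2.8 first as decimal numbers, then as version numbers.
As decimals: 2.40 < 2.8. As versions: v2.40 > v2.8 (minor version 40 > 8).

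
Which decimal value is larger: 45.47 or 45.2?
45.47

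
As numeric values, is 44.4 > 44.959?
False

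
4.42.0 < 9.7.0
True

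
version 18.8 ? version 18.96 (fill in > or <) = <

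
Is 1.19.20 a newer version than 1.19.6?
Yes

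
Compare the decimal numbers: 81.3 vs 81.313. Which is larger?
81.313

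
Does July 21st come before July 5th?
No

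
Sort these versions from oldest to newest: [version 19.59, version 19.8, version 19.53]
[version 19.8, version 19.53, version 19.59]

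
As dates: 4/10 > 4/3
True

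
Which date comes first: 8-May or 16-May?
8-May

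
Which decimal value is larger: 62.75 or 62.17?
62.75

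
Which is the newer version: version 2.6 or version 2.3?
version 2.6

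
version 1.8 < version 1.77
True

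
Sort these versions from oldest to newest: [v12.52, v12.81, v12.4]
[v12.4, v12.52, v12.81]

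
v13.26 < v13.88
True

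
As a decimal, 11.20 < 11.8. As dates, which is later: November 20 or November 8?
November 20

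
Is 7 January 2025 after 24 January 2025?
No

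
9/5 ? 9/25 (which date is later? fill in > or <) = <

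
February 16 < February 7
False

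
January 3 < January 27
True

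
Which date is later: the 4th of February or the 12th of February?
the 12th of February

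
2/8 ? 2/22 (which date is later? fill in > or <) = <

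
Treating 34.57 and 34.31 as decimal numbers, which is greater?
34.57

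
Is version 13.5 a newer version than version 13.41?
No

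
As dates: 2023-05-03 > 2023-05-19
False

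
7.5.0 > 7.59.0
False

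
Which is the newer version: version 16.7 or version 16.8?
version 16.8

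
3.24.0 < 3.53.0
True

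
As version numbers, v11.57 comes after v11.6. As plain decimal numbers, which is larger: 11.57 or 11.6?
11.6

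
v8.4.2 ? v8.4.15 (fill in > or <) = <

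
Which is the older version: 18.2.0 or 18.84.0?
18.2.0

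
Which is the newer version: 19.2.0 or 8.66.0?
19.2.0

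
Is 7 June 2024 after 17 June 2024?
No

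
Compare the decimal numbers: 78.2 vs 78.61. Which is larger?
78.61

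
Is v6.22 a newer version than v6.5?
Yes. Version numbers are compared segment by segment as integers, not as decimals: minor version 22 > 5, so v6.22 > v6.5 (even though the decimal 6.22 < 6.5).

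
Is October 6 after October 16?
No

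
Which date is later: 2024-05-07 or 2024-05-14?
2024-05-14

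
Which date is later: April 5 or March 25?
April 5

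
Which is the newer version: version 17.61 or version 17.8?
version 17.61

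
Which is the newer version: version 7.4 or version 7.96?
version 7.96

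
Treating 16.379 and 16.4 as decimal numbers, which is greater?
16.4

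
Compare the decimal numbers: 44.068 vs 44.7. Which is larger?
44.7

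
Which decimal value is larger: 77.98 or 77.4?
77.98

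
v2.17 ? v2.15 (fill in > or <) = >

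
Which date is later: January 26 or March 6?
March 6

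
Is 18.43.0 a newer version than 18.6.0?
Yes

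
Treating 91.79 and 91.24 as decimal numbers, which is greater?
91.79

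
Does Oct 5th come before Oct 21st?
Yes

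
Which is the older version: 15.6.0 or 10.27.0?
10.27.0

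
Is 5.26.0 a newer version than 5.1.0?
Yes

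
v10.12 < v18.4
True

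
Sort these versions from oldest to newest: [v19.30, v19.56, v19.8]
[v19.8, v19.30, v19.56]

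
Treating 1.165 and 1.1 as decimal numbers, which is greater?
1.165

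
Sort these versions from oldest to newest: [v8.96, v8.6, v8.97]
[v8.6, v8.96, v8.97]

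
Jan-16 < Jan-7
False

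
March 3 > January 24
True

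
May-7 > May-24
False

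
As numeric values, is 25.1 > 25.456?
False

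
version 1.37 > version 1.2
True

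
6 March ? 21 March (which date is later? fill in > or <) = <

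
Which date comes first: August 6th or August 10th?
August 6th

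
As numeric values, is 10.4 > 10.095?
True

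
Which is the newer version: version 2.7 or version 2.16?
version 2.16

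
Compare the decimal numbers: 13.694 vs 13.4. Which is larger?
13.694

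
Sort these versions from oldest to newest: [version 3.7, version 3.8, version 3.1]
[version 3.1, version 3.7, version 3.8]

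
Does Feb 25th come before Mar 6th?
Yes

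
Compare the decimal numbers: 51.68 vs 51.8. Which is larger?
51.8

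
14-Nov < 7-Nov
False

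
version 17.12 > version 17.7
True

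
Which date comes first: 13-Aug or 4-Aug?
4-Aug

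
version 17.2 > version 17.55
False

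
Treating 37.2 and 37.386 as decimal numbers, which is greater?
37.386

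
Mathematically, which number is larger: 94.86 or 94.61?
94.86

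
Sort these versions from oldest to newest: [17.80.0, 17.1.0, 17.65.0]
[17.1.0, 17.65.0, 17.80.0]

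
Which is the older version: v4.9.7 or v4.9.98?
v4.9.7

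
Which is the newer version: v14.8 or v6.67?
v14.8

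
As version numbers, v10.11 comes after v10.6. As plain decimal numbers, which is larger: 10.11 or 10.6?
10.6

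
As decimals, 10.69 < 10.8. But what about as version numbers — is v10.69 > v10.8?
True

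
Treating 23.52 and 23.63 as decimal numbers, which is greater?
23.63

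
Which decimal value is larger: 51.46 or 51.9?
51.9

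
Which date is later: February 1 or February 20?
February 20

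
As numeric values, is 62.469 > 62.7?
False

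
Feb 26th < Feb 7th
False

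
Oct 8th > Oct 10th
False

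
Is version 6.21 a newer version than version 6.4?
Yes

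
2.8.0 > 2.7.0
True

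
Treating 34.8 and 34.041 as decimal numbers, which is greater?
34.8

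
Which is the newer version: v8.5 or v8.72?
v8.72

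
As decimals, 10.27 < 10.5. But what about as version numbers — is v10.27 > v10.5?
True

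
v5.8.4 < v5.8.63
True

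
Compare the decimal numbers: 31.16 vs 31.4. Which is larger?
31.4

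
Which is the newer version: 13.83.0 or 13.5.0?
13.83.0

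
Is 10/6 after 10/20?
No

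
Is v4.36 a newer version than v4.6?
Yes. Version numbers are compared segment by segment as integers, not as decimals: minor version 36 > 6, so v4.36 > v4.6 (even though the decimal 4.36 < 4.6).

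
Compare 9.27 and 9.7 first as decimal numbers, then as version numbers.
As decimals: 9.27 < 9.7. As versions: v9.27 > v9.7 (minor version 27 > 7).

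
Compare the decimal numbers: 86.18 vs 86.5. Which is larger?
86.5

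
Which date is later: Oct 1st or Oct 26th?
Oct 26th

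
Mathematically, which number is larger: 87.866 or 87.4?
87.866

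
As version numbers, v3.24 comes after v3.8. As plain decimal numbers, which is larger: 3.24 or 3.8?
3.8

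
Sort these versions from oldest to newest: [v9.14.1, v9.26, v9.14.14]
[v9.14.1, v9.14.14, v9.26]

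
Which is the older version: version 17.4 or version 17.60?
version 17.4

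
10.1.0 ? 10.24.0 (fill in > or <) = <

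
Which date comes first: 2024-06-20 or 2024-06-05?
2024-06-05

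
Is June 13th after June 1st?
Yes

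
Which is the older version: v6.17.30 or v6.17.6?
v6.17.6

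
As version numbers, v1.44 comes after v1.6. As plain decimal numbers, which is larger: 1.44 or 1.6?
1.6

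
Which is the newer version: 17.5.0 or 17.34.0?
17.34.0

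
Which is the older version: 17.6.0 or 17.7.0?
17.6.0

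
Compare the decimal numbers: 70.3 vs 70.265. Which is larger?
70.3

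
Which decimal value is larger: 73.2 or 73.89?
73.89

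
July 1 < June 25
False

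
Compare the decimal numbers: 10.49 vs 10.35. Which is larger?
10.49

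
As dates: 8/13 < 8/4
False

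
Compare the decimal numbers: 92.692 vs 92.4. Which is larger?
92.692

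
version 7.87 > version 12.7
False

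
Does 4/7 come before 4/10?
Yes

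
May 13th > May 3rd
True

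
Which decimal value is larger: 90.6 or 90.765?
90.765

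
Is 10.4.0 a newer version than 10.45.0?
No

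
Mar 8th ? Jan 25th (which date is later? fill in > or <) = >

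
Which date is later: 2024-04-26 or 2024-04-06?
2024-04-26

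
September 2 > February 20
True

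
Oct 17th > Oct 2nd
True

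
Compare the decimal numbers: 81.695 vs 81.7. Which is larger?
81.7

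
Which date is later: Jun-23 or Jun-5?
Jun-23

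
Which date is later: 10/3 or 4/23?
10/3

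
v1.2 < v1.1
False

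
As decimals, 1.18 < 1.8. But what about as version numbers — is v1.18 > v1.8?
True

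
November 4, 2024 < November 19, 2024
True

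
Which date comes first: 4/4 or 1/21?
1/21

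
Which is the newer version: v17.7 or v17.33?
v17.33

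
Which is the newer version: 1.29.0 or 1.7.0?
1.29.0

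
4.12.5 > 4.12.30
False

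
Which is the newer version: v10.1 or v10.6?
v10.6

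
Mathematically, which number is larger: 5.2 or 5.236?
5.236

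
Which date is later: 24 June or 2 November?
2 November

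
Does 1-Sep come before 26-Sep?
Yes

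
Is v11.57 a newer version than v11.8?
Yes. Version numbers are compared segment by segment as integers, not as decimals: minor version 57 > 8, so v11.57 > v11.8 (even though the decimal 11.57 < 11.8).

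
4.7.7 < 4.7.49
True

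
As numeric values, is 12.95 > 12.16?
True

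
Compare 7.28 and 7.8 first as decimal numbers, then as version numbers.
As decimals: 7.28 < 7.8. As versions: v7.28 > v7.8 (minor version 28 > 8).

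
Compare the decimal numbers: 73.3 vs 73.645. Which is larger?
73.645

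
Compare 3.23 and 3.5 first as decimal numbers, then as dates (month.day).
As decimals: 3.23 < 3.5. As dates: 3/23 is later than 3/5 (day 23 > day 5).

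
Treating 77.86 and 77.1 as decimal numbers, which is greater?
77.86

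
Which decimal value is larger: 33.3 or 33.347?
33.347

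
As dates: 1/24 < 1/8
False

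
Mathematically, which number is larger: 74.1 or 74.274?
74.274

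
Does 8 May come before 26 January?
No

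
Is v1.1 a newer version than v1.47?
No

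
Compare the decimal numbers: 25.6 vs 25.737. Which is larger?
25.737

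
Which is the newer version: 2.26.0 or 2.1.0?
2.26.0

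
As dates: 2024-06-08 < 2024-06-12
True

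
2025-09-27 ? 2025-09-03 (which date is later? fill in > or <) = >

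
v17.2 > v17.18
False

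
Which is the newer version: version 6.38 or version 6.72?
version 6.72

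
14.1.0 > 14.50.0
False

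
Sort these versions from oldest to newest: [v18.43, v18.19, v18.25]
[v18.19, v18.25, v18.43]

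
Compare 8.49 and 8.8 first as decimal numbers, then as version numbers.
As decimals: 8.49 < 8.8. As versions: v8.49 > v8.8 (minor version 49 > 8).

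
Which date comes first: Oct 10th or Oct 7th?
Oct 7th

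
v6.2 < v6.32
True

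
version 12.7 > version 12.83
False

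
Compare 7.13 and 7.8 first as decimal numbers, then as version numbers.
As decimals: 7.13 < 7.8. As versions: v7.13 > v7.8 (minor version 13 > 8).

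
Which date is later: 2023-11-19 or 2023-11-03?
2023-11-19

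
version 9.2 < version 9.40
True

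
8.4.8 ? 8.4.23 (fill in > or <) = <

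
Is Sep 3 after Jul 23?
Yes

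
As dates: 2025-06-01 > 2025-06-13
False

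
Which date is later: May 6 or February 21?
May 6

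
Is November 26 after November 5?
Yes. Day 26 comes after day 5 in November — this is a date comparison, not a decimal one (the decimal 11.26 would be smaller than 11.5).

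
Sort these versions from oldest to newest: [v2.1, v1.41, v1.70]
[v1.41, v1.70, v2.1]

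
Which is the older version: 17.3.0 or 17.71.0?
17.3.0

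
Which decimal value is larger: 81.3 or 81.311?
81.311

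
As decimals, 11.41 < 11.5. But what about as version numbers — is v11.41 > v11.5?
True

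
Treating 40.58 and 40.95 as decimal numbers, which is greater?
40.95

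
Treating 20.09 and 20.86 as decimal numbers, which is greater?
20.86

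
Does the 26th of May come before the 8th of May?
No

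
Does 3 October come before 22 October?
Yes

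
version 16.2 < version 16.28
True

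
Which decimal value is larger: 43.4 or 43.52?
43.52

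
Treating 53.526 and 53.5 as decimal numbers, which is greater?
53.526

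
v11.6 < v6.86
False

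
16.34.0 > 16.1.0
True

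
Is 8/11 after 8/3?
Yes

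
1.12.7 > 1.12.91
False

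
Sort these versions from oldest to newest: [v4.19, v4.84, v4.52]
[v4.19, v4.52, v4.84]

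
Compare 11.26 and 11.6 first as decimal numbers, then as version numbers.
As decimals: 11.26 < 11.6. As versions: v11.26 > v11.6 (minor version 26 > 6).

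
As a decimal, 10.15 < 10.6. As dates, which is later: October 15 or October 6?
October 15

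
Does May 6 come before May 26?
Yes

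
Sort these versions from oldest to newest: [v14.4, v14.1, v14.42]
[v14.1, v14.4, v14.42]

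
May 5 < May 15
True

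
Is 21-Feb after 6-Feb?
Yes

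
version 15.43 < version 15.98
True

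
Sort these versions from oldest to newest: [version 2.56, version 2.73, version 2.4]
[version 2.4, version 2.56, version 2.73]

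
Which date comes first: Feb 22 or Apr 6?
Feb 22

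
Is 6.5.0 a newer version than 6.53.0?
No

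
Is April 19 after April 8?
Yes. Day 19 comes after day 8 in April — this is a date comparison, not a decimal one (the decimal 4.19 would be smaller than 4.8).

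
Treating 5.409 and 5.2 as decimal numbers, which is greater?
5.409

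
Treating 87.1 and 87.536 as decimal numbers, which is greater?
87.536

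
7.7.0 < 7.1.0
False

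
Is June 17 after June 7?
Yes. Day 17 comes after day 7 in June — this is a date comparison, not a decimal one (the decimal 6.17 would be smaller than 6.7).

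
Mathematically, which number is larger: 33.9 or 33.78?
33.9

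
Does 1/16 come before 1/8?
No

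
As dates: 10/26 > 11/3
False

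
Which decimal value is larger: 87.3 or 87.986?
87.986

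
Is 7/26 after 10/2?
No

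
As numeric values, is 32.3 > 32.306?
False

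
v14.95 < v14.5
False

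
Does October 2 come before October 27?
Yes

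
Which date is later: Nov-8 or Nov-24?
Nov-24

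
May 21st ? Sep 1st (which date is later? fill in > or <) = <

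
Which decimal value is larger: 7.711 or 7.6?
7.711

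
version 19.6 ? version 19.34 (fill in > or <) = <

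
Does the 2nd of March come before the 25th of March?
Yes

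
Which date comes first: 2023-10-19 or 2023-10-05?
2023-10-05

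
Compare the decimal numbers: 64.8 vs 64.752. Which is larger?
64.8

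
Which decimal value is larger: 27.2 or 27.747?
27.747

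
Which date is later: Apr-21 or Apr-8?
Apr-21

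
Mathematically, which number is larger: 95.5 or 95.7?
95.7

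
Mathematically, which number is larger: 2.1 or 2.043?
2.1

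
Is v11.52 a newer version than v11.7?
Yes. Version numbers are compared segment by segment as integers, not as decimals: minor version 52 > 7, so v11.52 > v11.7 (even though the decimal 11.52 < 11.7).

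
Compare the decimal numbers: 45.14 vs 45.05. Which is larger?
45.14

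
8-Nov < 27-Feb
False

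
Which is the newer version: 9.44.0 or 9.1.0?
9.44.0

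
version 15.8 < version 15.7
False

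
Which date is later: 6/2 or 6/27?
6/27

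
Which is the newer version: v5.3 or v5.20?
v5.20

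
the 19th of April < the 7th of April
False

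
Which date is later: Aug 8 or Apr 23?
Aug 8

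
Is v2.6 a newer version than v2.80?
No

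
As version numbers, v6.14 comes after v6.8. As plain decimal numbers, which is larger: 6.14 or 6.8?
6.8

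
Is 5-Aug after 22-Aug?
No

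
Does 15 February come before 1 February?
No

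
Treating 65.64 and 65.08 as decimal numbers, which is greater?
65.64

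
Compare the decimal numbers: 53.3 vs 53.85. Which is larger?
53.85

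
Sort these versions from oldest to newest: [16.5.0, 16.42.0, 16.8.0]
[16.5.0, 16.8.0, 16.42.0]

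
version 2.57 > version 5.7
False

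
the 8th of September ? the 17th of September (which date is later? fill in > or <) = <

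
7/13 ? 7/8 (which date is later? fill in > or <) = >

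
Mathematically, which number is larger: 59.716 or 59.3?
59.716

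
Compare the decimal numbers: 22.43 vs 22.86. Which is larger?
22.86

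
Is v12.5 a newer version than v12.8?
No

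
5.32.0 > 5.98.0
False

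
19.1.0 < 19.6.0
True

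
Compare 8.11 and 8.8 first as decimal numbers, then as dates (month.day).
As decimals: 8.11 < 8.8. As dates: 8/11 is later than 8/8 (day 11 > day 8).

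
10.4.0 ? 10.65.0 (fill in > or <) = <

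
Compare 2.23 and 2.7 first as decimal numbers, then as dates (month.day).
As decimals: 2.23 < 2.7. As dates: 2/23 is later than 2/7 (day 23 > day 7).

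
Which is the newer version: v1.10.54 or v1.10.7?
v1.10.54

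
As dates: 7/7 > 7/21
False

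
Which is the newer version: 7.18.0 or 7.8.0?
7.18.0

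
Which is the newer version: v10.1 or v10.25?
v10.25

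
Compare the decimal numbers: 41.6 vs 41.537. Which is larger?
41.6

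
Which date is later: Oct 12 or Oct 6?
Oct 12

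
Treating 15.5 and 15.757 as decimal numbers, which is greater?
15.757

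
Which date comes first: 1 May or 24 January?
24 January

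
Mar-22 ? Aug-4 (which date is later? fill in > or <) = <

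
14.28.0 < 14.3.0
False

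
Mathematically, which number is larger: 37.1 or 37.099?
37.1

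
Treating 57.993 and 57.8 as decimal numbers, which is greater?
57.993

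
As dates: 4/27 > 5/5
False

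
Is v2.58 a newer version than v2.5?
Yes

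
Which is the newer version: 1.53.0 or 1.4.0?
1.53.0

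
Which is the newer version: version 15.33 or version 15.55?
version 15.55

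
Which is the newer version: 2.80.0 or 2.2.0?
2.80.0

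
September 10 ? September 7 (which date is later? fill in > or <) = >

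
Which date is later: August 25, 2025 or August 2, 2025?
August 25, 2025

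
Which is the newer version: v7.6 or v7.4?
v7.6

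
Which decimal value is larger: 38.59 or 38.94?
38.94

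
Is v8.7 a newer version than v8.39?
No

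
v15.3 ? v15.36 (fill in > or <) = <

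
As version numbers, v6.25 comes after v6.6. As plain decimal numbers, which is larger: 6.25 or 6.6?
6.6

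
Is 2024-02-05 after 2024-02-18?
No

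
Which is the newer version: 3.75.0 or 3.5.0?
3.75.0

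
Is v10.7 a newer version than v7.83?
Yes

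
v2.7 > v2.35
False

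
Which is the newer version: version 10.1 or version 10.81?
version 10.81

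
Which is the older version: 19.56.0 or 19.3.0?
19.3.0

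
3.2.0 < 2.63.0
False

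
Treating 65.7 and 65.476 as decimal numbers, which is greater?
65.7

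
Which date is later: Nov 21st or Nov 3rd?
Nov 21st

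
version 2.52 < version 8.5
True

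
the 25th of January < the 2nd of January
False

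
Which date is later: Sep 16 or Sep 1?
Sep 16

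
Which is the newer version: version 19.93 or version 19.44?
version 19.93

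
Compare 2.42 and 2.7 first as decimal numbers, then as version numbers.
As decimals: 2.42 < 2.7. As versions: v2.42 > v2.7 (minor version 42 > 7).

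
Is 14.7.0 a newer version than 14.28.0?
No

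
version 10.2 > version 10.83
False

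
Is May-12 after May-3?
Yes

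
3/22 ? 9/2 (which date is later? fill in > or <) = <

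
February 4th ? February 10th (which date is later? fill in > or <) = <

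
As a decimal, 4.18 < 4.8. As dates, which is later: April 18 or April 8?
April 18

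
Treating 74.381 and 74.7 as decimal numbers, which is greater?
74.7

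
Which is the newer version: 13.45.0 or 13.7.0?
13.45.0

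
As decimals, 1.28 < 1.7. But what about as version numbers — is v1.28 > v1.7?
True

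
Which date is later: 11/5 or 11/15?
11/15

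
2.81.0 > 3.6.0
False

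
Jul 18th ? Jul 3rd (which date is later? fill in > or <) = >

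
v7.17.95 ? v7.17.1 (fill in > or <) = >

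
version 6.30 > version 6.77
False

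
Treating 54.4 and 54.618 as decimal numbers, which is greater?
54.618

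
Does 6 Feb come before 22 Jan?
No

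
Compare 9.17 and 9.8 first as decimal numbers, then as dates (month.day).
As decimals: 9.17 < 9.8. As dates: 9/17 is later than 9/8 (day 17 > day 8).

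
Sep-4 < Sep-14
True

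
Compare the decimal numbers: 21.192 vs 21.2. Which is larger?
21.2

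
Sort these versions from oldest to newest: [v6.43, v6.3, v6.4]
[v6.3, v6.4, v6.43]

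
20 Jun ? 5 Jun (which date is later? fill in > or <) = >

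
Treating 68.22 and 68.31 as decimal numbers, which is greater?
68.31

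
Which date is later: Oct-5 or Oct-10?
Oct-10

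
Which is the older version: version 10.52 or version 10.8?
version 10.8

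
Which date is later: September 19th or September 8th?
September 19th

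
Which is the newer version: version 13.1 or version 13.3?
version 13.3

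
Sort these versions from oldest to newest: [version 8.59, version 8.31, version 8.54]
[version 8.31, version 8.54, version 8.59]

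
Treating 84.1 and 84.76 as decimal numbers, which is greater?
84.76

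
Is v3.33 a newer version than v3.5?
Yes. Version numbers are compared segment by segment as integers, not as decimals: minor version 33 > 5, so v3.33 > v3.5 (even though the decimal 3.33 < 3.5).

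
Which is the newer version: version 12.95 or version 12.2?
version 12.95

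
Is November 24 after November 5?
Yes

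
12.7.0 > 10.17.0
True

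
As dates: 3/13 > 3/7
True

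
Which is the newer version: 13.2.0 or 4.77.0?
13.2.0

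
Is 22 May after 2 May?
Yes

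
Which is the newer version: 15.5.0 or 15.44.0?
15.44.0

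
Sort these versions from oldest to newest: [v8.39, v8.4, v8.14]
[v8.4, v8.14, v8.39]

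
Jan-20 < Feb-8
True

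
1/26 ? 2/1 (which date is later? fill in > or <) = <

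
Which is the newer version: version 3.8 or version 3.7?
version 3.8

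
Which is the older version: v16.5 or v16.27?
v16.5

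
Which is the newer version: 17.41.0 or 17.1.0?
17.41.0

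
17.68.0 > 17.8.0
True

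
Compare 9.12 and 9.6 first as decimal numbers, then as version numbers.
As decimals: 9.12 < 9.6. As versions: v9.12 > v9.6 (minor version 12 > 6).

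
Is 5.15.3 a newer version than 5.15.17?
No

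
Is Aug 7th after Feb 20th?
Yes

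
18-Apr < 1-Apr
False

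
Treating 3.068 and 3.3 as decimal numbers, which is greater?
3.3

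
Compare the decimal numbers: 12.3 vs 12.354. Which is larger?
12.354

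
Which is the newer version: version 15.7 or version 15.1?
version 15.7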